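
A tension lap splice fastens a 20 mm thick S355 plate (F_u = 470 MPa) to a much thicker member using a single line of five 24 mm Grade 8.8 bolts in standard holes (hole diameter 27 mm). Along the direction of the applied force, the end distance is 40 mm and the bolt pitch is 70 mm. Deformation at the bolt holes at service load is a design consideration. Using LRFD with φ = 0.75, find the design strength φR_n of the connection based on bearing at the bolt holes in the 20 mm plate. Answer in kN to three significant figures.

1680 kN

Per bolt r_n = 1.2 l_c t F_u ≤ 2.4 d t F_u; upper limit = 2.4 × 24 × 20 × 470 / 1000 = 541.4 kN.
Edge bolt: l_c = 40 − 27/2 = 26.5 mm → 1.2 × 26.5 × 20 × 470 / 1000 = 298.9 → r_n = 298.9 kN.
Interior bolts: l_c = 70 − 27 = 43 mm → 1.2 × 43 × 20 × 470 / 1000 = 485 → r_n = 485 kN.
R_n = 1 × 298.9 + 4 × 485 = 2239 kN.
Design strength φR_n = 0.75 × 2239 = 1680 kN.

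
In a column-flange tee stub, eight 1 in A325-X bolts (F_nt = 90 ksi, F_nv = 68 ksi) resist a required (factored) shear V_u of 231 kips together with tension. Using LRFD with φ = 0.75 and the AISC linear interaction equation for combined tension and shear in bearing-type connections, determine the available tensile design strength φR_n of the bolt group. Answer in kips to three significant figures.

246 kips

A_b = π·1²/4 = 0.7854 in²; f_rv = 231 / (8 × 0.7854) = 36.76 ksi.
F'_nt = 1.3 F_nt − (F_nt / φF_nv) f_rv = 1.3·90 − (90/(0.75·68))·36.76 = 52.12 ksi, capped at F_nt → F'_nt = 52.12 ksi.
R_n = F'_nt · A_b · n = 52.12 × 0.7854 × 8 = 327.5 kips.
Design strength φR_n = 0.75 × 327.5 = 246 kips.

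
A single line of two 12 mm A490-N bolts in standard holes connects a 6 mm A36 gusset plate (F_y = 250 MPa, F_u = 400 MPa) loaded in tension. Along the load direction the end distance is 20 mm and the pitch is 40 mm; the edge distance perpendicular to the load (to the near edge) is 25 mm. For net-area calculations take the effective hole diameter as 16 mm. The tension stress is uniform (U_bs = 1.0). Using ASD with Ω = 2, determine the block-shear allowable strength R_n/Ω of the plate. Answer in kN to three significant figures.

Shear plane L_v = 20 + 1·40 = 60 mm; A_gv = 60 × 6 = 360 mm².
A_nv = (60 − 1.5·16) × 6 = 216 mm².
A_nt = (25 − 0.5·16) × 6 = 102 mm².
0.6 F_u A_nv = 51.84 kN; 0.6 F_y A_gv = 54 kN → shear rupture governs the shear term.
R_n = 51.84 + 1.0 × 400 × 102 / 1000 = 92.64 kN.
Allowable strength R_n/Ω = 92.64 / 2 = 46.3 kN.

46.3 kN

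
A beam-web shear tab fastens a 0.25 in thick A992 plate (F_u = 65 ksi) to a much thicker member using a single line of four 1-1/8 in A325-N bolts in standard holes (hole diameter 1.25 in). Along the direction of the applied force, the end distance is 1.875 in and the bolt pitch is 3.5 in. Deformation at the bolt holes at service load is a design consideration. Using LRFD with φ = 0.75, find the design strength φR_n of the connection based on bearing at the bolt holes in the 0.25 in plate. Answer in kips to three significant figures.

Per bolt r_n = 1.2 l_c t F_u ≤ 2.4 d t F_u; upper limit = 2.4 × 1.125 × 0.25 × 65 = 43.87 kips.
Edge bolt: l_c = 1.875 − 1.25/2 = 1.25 in → 1.2 × 1.25 × 0.25 × 65 = 24.38 → r_n = 24.38 kips.
Interior bolts: l_c = 3.5 − 1.25 = 2.25 in → 1.2 × 2.25 × 0.25 × 65 = 43.87 → r_n = 43.87 kips.
R_n = 1 × 24.38 + 3 × 43.87 = 156 kips.
Design strength φR_n = 0.75 × 156 = 117 kips.

117 kips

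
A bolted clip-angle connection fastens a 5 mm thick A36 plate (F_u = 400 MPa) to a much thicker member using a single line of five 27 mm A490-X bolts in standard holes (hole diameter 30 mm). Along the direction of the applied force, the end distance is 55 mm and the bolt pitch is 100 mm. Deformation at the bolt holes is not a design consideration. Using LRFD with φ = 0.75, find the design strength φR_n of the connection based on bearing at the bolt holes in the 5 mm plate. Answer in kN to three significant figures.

Per bolt r_n = 1.5 l_c t F_u ≤ 3.0 d t F_u; upper limit = 3.0 × 27 × 5 × 400 / 1000 = 162 kN.
Edge bolt: l_c = 55 − 30/2 = 40 mm → 1.5 × 40 × 5 × 400 / 1000 = 120 → r_n = 120 kN.
Interior bolts: l_c = 100 − 30 = 70 mm → 1.5 × 70 × 5 × 400 / 1000 = 210 → r_n = 162 kN.
R_n = 1 × 120 + 4 × 162 = 768 kN.
Design strength φR_n = 0.75 × 768 = 576 kN.

576 kN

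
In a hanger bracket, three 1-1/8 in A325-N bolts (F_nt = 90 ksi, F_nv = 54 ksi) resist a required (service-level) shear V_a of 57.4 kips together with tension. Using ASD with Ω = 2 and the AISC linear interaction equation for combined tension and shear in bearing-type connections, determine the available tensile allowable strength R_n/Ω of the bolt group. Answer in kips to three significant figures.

78.8 kips

A_b = π·1.125²/4 = 0.994 in²; f_rv = 57.4 / (3 × 0.994) = 19.25 ksi.
F'_nt = 1.3 F_nt − (Ω F_nt / F_nv) f_rv = 1.3·90 − (2·90/54)·19.25 = 52.84 ksi, capped at F_nt → F'_nt = 52.84 ksi.
R_n = F'_nt · A_b · n = 52.84 × 0.994 × 3 = 157.6 kips.
Allowable strength R_n/Ω = 157.6 / 2 = 78.8 kips.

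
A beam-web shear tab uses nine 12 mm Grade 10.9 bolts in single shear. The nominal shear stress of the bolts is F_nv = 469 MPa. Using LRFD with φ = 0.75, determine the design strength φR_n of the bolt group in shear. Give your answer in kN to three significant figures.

358 kN

A_b = π × 12² / 4 = 113.1 mm².
R_n = F_nv · A_b · n · n_s = 469 × 113.1 × 9 × 1 / 1000 = 477.4 kN.
Design strength φR_n = 0.75 × 477.4 = 358 kN.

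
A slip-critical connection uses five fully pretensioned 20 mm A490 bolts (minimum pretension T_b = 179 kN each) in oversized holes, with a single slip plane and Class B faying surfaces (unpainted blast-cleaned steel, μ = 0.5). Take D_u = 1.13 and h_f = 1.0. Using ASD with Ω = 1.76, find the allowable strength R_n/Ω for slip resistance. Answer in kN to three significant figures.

287 kN

R_n = μ · D_u · h_f · T_b · n_s · n_b = 0.5 × 1.13 × 1.0 × 179 × 1 × 5 = 505.7 kN.
Allowable strength R_n/Ω = 505.7 / 1.76 = 287 kN.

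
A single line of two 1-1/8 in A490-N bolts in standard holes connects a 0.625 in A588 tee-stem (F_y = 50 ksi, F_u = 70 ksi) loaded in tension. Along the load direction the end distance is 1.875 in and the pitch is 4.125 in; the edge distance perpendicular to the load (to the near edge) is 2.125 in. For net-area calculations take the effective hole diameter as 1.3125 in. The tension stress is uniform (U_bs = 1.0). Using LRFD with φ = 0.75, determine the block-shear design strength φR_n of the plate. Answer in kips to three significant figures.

Shear plane L_v = 1.875 + 1·4.125 = 6 in; A_gv = 6 × 0.625 = 3.75 in².
A_nv = (6 − 1.5·1.3125) × 0.625 = 2.52 in².
A_nt = (2.125 − 0.5·1.3125) × 0.625 = 0.918 in².
0.6 F_u A_nv = 105.8 kips; 0.6 F_y A_gv = 112.5 kips → shear rupture governs the shear term.
R_n = 105.8 + 1.0 × 70 × 0.918 = 170.1 kips.
Design strength φR_n = 0.75 × 170.1 = 128 kips.

128 kips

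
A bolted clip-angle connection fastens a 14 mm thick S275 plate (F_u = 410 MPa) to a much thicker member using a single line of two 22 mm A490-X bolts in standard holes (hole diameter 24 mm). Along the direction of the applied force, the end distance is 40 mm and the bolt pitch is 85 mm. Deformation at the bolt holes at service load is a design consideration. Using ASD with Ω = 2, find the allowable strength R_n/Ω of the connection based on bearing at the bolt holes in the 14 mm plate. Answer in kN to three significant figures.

248 kN

Per bolt r_n = 1.2 l_c t F_u ≤ 2.4 d t F_u; upper limit = 2.4 × 22 × 14 × 410 / 1000 = 303.1 kN.
Edge bolt: l_c = 40 − 24/2 = 28 mm → 1.2 × 28 × 14 × 410 / 1000 = 192.9 → r_n = 192.9 kN.
Interior bolts: l_c = 85 − 24 = 61 mm → 1.2 × 61 × 14 × 410 / 1000 = 420.2 → r_n = 303.1 kN.
R_n = 1 × 192.9 + 1 × 303.1 = 495.9 kN.
Allowable strength R_n/Ω = 495.9 / 2 = 248 kN.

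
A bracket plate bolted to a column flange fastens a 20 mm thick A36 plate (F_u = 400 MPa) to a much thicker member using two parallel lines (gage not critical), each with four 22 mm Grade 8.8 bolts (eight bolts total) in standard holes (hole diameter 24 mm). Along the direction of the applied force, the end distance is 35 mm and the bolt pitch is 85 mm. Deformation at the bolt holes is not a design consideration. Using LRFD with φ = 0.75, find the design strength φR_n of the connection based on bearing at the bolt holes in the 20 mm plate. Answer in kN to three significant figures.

Per bolt r_n = 1.5 l_c t F_u ≤ 3.0 d t F_u; upper limit = 3.0 × 22 × 20 × 400 / 1000 = 528 kN.
Edge bolt: l_c = 35 − 24/2 = 23 mm → 1.5 × 23 × 20 × 400 / 1000 = 276 → r_n = 276 kN.
Interior bolts: l_c = 85 − 24 = 61 mm → 1.5 × 61 × 20 × 400 / 1000 = 732 → r_n = 528 kN.
R_n = 2 × 276 + 6 × 528 = 3720 kN.
Design strength φR_n = 0.75 × 3720 = 2790 kN.

2790 kN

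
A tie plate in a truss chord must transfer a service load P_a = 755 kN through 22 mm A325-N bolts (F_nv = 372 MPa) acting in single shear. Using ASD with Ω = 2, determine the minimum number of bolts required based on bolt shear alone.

A_b = π·22²/4 = 380.1 mm².
Per-bolt allowable strength R_n/Ω = 372 × 380.1 × 1 / 1000 / 2 = 70.7 kN.
n ≥ 755 / 70.7 = 10.68 → use 11 bolts.

11 bolts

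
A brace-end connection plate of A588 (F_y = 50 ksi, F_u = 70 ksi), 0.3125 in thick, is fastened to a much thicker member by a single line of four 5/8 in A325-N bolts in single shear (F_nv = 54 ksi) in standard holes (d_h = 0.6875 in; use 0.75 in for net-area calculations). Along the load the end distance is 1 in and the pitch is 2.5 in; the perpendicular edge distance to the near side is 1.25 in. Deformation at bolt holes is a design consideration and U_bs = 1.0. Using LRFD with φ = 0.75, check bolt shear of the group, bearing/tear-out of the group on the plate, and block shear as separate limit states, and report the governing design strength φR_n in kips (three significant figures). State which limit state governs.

49.7 kips (bolt shear governs)

Bolt shear: A_b = π·0.625²/4 = 0.3068 in²; R_n = 54 × 0.3068 × 4 × 1 = 66.27 kips → 0.75 × 66.27 = 49.7 kips.
Bearing: edge l_c = 0.6562, r_n = 17.23 kips; interior l_c = 1.812, r_n = 32.81 kips; R_n = 17.23 + 3·32.81 = 115.7 kips → 86.7 kips.
Block shear: A_gv = 2.656, A_nv = 1.836, A_nt = 0.2734 in²; R_n = min(0.6F_uA_nv, 0.6F_yA_gv) + U_bs·F_u·A_nt = 96.25 kips → 72.2 kips.
Bolt shear governs: 49.7 kips.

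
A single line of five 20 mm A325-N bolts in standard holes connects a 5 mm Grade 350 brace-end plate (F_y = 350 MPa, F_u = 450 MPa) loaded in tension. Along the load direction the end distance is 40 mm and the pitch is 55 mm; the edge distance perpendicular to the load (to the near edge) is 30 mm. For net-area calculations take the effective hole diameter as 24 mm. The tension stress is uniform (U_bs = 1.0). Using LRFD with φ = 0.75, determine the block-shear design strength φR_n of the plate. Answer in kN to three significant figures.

Shear plane L_v = 40 + 4·55 = 260 mm; A_gv = 260 × 5 = 1300 mm².
A_nv = (260 − 4.5·24) × 5 = 760 mm².
A_nt = (30 − 0.5·24) × 5 = 90 mm².
0.6 F_u A_nv = 205.2 kN; 0.6 F_y A_gv = 273 kN → shear rupture governs the shear term.
R_n = 205.2 + 1.0 × 450 × 90 / 1000 = 245.7 kN.
Design strength φR_n = 0.75 × 245.7 = 184 kN.

184 kN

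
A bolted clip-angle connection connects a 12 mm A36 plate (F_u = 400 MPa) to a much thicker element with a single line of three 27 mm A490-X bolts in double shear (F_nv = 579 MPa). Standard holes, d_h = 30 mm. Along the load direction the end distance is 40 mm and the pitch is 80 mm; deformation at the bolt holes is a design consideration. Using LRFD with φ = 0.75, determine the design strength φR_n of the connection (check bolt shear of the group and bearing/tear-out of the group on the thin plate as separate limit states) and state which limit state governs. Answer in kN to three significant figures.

540 kN (bearing governs)

Bolt shear: A_b = π·27²/4 = 572.6 mm²; R_n = 579 × 572.6 × 3 × 2 / 1000 = 1989 kN → 0.75 × 1989 = 1490 kN.
Bearing (1.2 l_c t F_u ≤ 2.4 d t F_u): upper limit = 2.4·27·12·400 / 1000 = 311 kN.
  Edge l_c = 40 − 30/2 = 25 → r_n = 144 kN; interior l_c = 80 − 30 = 50 → r_n = 288 kN.
  R_n,bearing = 1·144 + 2·288 = 720 kN → 0.75 × 720 = 540 kN.
Bearing governs: 540 kN.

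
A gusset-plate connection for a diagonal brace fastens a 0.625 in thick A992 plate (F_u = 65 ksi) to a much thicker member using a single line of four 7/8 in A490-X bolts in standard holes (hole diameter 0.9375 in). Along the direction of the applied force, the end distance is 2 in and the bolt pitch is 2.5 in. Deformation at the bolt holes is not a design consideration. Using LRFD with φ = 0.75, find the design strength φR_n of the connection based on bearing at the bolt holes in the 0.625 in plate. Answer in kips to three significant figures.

284 kips

Per bolt r_n = 1.5 l_c t F_u ≤ 3.0 d t F_u; upper limit = 3.0 × 0.875 × 0.625 × 65 = 106.6 kips.
Edge bolt: l_c = 2 − 0.9375/2 = 1.531 in → 1.5 × 1.531 × 0.625 × 65 = 93.31 → r_n = 93.31 kips.
Interior bolts: l_c = 2.5 − 0.9375 = 1.562 in → 1.5 × 1.562 × 0.625 × 65 = 95.21 → r_n = 95.21 kips.
R_n = 1 × 93.31 + 3 × 95.21 = 379 kips.
Design strength φR_n = 0.75 × 379 = 284 kips.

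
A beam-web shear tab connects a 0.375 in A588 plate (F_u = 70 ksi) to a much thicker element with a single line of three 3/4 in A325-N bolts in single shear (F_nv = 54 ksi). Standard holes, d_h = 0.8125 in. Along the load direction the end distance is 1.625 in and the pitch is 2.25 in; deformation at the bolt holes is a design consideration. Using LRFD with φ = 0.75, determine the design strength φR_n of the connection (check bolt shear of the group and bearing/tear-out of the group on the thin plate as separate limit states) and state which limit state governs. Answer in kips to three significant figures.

Bolt shear: A_b = π·0.75²/4 = 0.4418 in²; R_n = 54 × 0.4418 × 3 × 1 = 71.57 kips → 0.75 × 71.57 = 53.7 kips.
Bearing (1.2 l_c t F_u ≤ 2.4 d t F_u): upper limit = 2.4·0.75·0.375·70 = 47.25 kips.
  Edge l_c = 1.625 − 0.8125/2 = 1.219 → r_n = 38.39 kips; interior l_c = 2.25 − 0.8125 = 1.438 → r_n = 45.28 kips.
  R_n,bearing = 1·38.39 + 2·45.28 = 129 kips → 0.75 × 129 = 96.7 kips.
Bolt shear governs: 53.7 kips.

53.7 kips (bolt shear governs)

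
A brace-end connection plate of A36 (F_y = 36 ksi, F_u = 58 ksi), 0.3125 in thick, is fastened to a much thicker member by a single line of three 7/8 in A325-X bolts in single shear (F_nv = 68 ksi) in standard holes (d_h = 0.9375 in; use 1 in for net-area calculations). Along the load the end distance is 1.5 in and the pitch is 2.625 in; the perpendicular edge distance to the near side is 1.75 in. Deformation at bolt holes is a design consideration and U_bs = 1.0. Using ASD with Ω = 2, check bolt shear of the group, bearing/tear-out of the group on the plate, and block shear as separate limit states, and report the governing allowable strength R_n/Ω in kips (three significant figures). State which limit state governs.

34.1 kips (block shear governs)

Bolt shear: A_b = π·0.875²/4 = 0.6013 in²; R_n = 68 × 0.6013 × 3 × 1 = 122.7 kips → 122.7 / 2 = 61.3 kips.
Bearing: edge l_c = 1.031, r_n = 22.43 kips; interior l_c = 1.688, r_n = 36.7 kips; R_n = 22.43 + 2·36.7 = 95.84 kips → 47.9 kips.
Block shear: A_gv = 2.109, A_nv = 1.328, A_nt = 0.3906 in²; R_n = min(0.6F_uA_nv, 0.6F_yA_gv) + U_bs·F_u·A_nt = 68.22 kips → 34.1 kips.
Block shear governs: 34.1 kips.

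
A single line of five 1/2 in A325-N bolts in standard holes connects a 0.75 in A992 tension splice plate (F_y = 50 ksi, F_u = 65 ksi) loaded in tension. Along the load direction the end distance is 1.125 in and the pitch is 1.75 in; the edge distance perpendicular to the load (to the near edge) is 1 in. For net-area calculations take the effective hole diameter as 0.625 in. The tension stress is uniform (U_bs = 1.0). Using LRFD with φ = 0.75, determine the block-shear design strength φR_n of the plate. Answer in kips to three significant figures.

Shear plane L_v = 1.125 + 4·1.75 = 8.125 in; A_gv = 8.125 × 0.75 = 6.094 in².
A_nv = (8.125 − 4.5·0.625) × 0.75 = 3.984 in².
A_nt = (1 − 0.5·0.625) × 0.75 = 0.5156 in².
0.6 F_u A_nv = 155.4 kips; 0.6 F_y A_gv = 182.8 kips → shear rupture governs the shear term.
R_n = 155.4 + 1.0 × 65 × 0.5156 = 188.9 kips.
Design strength φR_n = 0.75 × 188.9 = 142 kips.

142 kips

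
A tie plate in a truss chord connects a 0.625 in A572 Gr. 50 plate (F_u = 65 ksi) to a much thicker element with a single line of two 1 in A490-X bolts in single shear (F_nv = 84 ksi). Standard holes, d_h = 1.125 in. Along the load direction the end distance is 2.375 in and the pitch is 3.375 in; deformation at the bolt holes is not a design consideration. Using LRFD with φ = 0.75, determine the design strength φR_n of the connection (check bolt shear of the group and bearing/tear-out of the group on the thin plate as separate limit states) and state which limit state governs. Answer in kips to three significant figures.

Bolt shear: A_b = π·1²/4 = 0.7854 in²; R_n = 84 × 0.7854 × 2 × 1 = 131.9 kips → 0.75 × 131.9 = 99 kips.
Bearing (1.5 l_c t F_u ≤ 3.0 d t F_u): upper limit = 3.0·1·0.625·65 = 121.9 kips.
  Edge l_c = 2.375 − 1.125/2 = 1.812 → r_n = 110.4 kips; interior l_c = 3.375 − 1.125 = 2.25 → r_n = 121.9 kips.
  R_n,bearing = 1·110.4 + 1·121.9 = 232.3 kips → 0.75 × 232.3 = 174 kips.
Bolt shear governs: 99 kips.

99 kips (bolt shear governs)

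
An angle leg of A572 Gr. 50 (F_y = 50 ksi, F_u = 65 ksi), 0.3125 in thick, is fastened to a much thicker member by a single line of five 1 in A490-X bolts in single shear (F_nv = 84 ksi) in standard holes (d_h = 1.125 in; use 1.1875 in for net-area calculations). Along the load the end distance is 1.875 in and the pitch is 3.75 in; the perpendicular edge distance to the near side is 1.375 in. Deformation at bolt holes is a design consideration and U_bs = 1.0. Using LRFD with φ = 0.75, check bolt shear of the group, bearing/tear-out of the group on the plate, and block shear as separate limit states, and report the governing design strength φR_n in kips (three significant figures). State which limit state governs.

Bolt shear: A_b = π·1²/4 = 0.7854 in²; R_n = 84 × 0.7854 × 5 × 1 = 329.9 kips → 0.75 × 329.9 = 247 kips.
Bearing: edge l_c = 1.312, r_n = 31.99 kips; interior l_c = 2.625, r_n = 48.75 kips; R_n = 31.99 + 4·48.75 = 227 kips → 170 kips.
Block shear: A_gv = 5.273, A_nv = 3.604, A_nt = 0.2441 in²; R_n = min(0.6F_uA_nv, 0.6F_yA_gv) + U_bs·F_u·A_nt = 156.4 kips → 117 kips.
Block shear governs: 117 kips.

117 kips (block shear governs)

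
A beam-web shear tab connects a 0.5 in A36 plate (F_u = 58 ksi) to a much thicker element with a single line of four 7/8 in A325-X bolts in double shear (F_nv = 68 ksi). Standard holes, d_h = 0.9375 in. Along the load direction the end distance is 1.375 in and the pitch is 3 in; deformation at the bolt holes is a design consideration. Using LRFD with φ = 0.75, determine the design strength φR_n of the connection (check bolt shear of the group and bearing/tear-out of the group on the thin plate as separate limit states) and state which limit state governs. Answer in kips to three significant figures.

161 kips (bearing governs)

Bolt shear: A_b = π·0.875²/4 = 0.6013 in²; R_n = 68 × 0.6013 × 4 × 2 = 327.1 kips → 0.75 × 327.1 = 245 kips.
Bearing (1.2 l_c t F_u ≤ 2.4 d t F_u): upper limit = 2.4·0.875·0.5·58 = 60.9 kips.
  Edge l_c = 1.375 − 0.9375/2 = 0.9062 → r_n = 31.54 kips; interior l_c = 3 − 0.9375 = 2.062 → r_n = 60.9 kips.
  R_n,bearing = 1·31.54 + 3·60.9 = 214.2 kips → 0.75 × 214.2 = 161 kips.
Bearing governs: 161 kips.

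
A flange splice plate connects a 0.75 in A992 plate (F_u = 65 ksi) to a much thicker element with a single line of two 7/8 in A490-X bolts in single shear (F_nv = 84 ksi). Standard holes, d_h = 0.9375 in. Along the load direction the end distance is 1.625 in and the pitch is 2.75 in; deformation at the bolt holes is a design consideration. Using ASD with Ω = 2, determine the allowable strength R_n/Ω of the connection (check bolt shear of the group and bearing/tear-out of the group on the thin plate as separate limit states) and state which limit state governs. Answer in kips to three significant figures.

Bolt shear: A_b = π·0.875²/4 = 0.6013 in²; R_n = 84 × 0.6013 × 2 × 1 = 101 kips → 101 / 2 = 50.5 kips.
Bearing (1.2 l_c t F_u ≤ 2.4 d t F_u): upper limit = 2.4·0.875·0.75·65 = 102.4 kips.
  Edge l_c = 1.625 − 0.9375/2 = 1.156 → r_n = 67.64 kips; interior l_c = 2.75 − 0.9375 = 1.812 → r_n = 102.4 kips.
  R_n,bearing = 1·67.64 + 1·102.4 = 170 kips → 170 / 2 = 85 kips.
Bolt shear governs: 50.5 kips.

50.5 kips (bolt shear governs)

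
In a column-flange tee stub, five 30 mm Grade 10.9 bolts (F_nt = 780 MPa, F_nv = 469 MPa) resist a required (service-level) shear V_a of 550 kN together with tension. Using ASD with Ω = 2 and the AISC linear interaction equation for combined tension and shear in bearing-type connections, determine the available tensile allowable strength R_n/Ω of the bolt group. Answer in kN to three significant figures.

A_b = π·30²/4 = 706.9 mm²; f_rv = 550 × 1000 / (5 × 706.9) = 155.6 MPa.
F'_nt = 1.3 F_nt − (Ω F_nt / F_nv) f_rv = 1.3·780 − (2·780/469)·155.6 = 496.4 MPa, capped at F_nt → F'_nt = 496.4 MPa.
R_n = F'_nt · A_b · n = 496.4 × 706.9 × 5 / 1000 = 1754 kN.
Allowable strength R_n/Ω = 1754 / 2 = 877 kN.

877 kN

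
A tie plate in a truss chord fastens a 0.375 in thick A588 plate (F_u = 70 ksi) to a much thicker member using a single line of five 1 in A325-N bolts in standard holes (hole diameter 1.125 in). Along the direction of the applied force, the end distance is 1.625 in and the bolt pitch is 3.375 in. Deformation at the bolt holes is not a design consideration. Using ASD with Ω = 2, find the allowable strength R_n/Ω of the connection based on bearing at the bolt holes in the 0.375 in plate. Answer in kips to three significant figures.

Per bolt r_n = 1.5 l_c t F_u ≤ 3.0 d t F_u; upper limit = 3.0 × 1 × 0.375 × 70 = 78.75 kips.
Edge bolt: l_c = 1.625 − 1.125/2 = 1.062 in → 1.5 × 1.062 × 0.375 × 70 = 41.84 → r_n = 41.84 kips.
Interior bolts: l_c = 3.375 − 1.125 = 2.25 in → 1.5 × 2.25 × 0.375 × 70 = 88.59 → r_n = 78.75 kips.
R_n = 1 × 41.84 + 4 × 78.75 = 356.8 kips.
Allowable strength R_n/Ω = 356.8 / 2 = 178 kips.

178 kips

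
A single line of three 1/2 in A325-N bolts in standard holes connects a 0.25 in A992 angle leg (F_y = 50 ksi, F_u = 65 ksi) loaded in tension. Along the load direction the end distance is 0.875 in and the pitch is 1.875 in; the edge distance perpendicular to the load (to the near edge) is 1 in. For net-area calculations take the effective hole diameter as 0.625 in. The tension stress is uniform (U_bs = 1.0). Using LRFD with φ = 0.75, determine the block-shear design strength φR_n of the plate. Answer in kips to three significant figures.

30.8 kips

Shear plane L_v = 0.875 + 2·1.875 = 4.625 in; A_gv = 4.625 × 0.25 = 1.156 in².
A_nv = (4.625 − 2.5·0.625) × 0.25 = 0.7656 in².
A_nt = (1 − 0.5·0.625) × 0.25 = 0.1719 in².
0.6 F_u A_nv = 29.86 kips; 0.6 F_y A_gv = 34.69 kips → shear rupture governs the shear term.
R_n = 29.86 + 1.0 × 65 × 0.1719 = 41.03 kips.
Design strength φR_n = 0.75 × 41.03 = 30.8 kips.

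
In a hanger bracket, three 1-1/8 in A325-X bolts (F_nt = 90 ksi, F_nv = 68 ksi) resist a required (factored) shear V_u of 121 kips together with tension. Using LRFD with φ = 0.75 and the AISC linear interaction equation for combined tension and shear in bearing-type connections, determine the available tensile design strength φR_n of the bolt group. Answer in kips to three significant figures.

102 kips

A_b = π·1.125²/4 = 0.994 in²; f_rv = 121 / (3 × 0.994) = 40.58 ksi.
F'_nt = 1.3 F_nt − (F_nt / φF_nv) f_rv = 1.3·90 − (90/(0.75·68))·40.58 = 45.4 ksi, capped at F_nt → F'_nt = 45.4 ksi.
R_n = F'_nt · A_b · n = 45.4 × 0.994 × 3 = 135.4 kips.
Design strength φR_n = 0.75 × 135.4 = 102 kips.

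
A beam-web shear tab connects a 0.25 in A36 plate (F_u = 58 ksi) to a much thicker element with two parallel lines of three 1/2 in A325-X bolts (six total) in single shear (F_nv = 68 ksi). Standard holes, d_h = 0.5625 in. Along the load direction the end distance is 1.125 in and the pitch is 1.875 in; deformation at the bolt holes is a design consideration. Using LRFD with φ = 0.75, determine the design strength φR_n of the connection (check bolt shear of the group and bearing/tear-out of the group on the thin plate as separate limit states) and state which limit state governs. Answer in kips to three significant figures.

Bolt shear: A_b = π·0.5²/4 = 0.1963 in²; R_n = 68 × 0.1963 × 6 × 1 = 80.11 kips → 0.75 × 80.11 = 60.1 kips.
Bearing (1.2 l_c t F_u ≤ 2.4 d t F_u): upper limit = 2.4·0.5·0.25·58 = 17.4 kips.
  Edge l_c = 1.125 − 0.5625/2 = 0.8438 → r_n = 14.68 kips; interior l_c = 1.875 − 0.5625 = 1.312 → r_n = 17.4 kips.
  R_n,bearing = 2·14.68 + 4·17.4 = 98.96 kips → 0.75 × 98.96 = 74.2 kips.
Bolt shear governs: 60.1 kips.

60.1 kips (bolt shear governs)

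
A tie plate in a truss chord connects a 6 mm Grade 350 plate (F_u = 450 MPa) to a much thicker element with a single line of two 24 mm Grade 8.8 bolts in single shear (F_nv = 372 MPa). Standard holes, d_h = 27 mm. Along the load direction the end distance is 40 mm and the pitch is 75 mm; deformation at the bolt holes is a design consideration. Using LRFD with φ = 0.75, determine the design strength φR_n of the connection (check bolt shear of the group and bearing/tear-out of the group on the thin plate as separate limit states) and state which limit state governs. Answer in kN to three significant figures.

181 kN (bearing governs)

Bolt shear: A_b = π·24²/4 = 452.4 mm²; R_n = 372 × 452.4 × 2 × 1 / 1000 = 336.6 kN → 0.75 × 336.6 = 252 kN.
Bearing (1.2 l_c t F_u ≤ 2.4 d t F_u): upper limit = 2.4·24·6·450 / 1000 = 155.5 kN.
  Edge l_c = 40 − 27/2 = 26.5 → r_n = 85.86 kN; interior l_c = 75 − 27 = 48 → r_n = 155.5 kN.
  R_n,bearing = 1·85.86 + 1·155.5 = 241.4 kN → 0.75 × 241.4 = 181 kN.
Bearing governs: 181 kN.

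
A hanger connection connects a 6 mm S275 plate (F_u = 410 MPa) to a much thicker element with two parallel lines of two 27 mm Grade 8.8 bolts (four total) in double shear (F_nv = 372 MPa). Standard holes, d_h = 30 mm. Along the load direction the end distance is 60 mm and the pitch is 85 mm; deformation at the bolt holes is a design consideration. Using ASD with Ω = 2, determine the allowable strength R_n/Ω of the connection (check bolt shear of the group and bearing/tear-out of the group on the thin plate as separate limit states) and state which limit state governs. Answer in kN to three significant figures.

292 kN (bearing governs)

Bolt shear: A_b = π·27²/4 = 572.6 mm²; R_n = 372 × 572.6 × 4 × 2 / 1000 = 1704 kN → 1704 / 2 = 852 kN.
Bearing (1.2 l_c t F_u ≤ 2.4 d t F_u): upper limit = 2.4·27·6·410 / 1000 = 159.4 kN.
  Edge l_c = 60 − 30/2 = 45 → r_n = 132.8 kN; interior l_c = 85 − 30 = 55 → r_n = 159.4 kN.
  R_n,bearing = 2·132.8 + 2·159.4 = 584.5 kN → 584.5 / 2 = 292 kN.
Bearing governs: 292 kN.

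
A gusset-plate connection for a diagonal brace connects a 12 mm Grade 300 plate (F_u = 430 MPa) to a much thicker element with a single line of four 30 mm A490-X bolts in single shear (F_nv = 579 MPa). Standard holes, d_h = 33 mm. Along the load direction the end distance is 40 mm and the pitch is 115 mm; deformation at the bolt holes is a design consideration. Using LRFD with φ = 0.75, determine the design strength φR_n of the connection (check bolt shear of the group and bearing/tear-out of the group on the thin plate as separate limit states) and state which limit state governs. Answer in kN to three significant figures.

Bolt shear: A_b = π·30²/4 = 706.9 mm²; R_n = 579 × 706.9 × 4 × 1 / 1000 = 1637 kN → 0.75 × 1637 = 1230 kN.
Bearing (1.2 l_c t F_u ≤ 2.4 d t F_u): upper limit = 2.4·30·12·430 / 1000 = 371.5 kN.
  Edge l_c = 40 − 33/2 = 23.5 → r_n = 145.5 kN; interior l_c = 115 − 33 = 82 → r_n = 371.5 kN.
  R_n,bearing = 1·145.5 + 3·371.5 = 1260 kN → 0.75 × 1260 = 945 kN.
Bearing governs: 945 kN.

945 kN (bearing governs)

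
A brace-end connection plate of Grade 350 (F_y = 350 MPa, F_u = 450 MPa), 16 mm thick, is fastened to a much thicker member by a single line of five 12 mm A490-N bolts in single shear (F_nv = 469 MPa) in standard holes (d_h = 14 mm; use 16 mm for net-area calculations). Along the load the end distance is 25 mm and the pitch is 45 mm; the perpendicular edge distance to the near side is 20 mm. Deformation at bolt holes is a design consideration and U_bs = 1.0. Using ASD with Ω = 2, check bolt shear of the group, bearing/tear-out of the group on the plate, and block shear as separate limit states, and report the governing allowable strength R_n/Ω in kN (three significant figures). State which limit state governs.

Bolt shear: A_b = π·12²/4 = 113.1 mm²; R_n = 469 × 113.1 × 5 × 1 / 1000 = 265.2 kN → 265.2 / 2 = 133 kN.
Bearing: edge l_c = 18, r_n = 155.5 kN; interior l_c = 31, r_n = 207.4 kN; R_n = 155.5 + 4·207.4 = 985 kN → 492 kN.
Block shear: A_gv = 3280, A_nv = 2128, A_nt = 192 mm²; R_n = min(0.6F_uA_nv, 0.6F_yA_gv) + U_bs·F_u·A_nt = 661 kN → 330 kN.
Bolt shear governs: 133 kN.

133 kN (bolt shear governs)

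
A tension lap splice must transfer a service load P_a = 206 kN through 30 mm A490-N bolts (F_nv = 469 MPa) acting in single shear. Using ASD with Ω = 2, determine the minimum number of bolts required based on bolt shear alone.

2 bolts

A_b = π·30²/4 = 706.9 mm².
Per-bolt allowable strength R_n/Ω = 469 × 706.9 × 1 / 1000 / 2 = 165.8 kN.
n ≥ 206 / 165.8 = 1.243 → use 2 bolts.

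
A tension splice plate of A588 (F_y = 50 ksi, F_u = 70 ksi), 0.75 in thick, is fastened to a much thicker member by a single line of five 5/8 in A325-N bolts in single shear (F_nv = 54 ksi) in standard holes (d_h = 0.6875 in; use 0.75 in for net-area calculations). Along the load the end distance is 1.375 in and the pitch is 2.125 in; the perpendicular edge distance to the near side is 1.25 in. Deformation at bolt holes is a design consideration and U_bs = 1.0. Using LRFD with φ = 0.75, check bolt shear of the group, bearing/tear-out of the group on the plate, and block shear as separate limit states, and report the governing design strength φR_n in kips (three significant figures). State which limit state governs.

Bolt shear: A_b = π·0.625²/4 = 0.3068 in²; R_n = 54 × 0.3068 × 5 × 1 = 82.83 kips → 0.75 × 82.83 = 62.1 kips.
Bearing: edge l_c = 1.031, r_n = 64.97 kips; interior l_c = 1.438, r_n = 78.75 kips; R_n = 64.97 + 4·78.75 = 380 kips → 285 kips.
Block shear: A_gv = 7.406, A_nv = 4.875, A_nt = 0.6562 in²; R_n = min(0.6F_uA_nv, 0.6F_yA_gv) + U_bs·F_u·A_nt = 250.7 kips → 188 kips.
Bolt shear governs: 62.1 kips.

62.1 kips (bolt shear governs)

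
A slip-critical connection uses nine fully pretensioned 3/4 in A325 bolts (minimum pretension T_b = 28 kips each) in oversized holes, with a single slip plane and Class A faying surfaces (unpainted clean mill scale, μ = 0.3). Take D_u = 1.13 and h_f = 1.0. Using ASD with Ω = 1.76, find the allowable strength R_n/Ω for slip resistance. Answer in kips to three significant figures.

48.5 kips

R_n = μ · D_u · h_f · T_b · n_s · n_b = 0.3 × 1.13 × 1.0 × 28 × 1 × 9 = 85.43 kips.
Allowable strength R_n/Ω = 85.43 / 1.76 = 48.5 kips.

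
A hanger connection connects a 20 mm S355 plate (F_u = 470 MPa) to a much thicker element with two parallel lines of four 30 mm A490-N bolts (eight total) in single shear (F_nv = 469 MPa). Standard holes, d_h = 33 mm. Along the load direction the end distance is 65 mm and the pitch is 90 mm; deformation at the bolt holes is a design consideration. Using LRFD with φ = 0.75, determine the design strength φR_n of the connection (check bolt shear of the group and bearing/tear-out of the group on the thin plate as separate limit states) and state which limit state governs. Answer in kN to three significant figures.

1990 kN (bolt shear governs)

Bolt shear: A_b = π·30²/4 = 706.9 mm²; R_n = 469 × 706.9 × 8 × 1 / 1000 = 2652 kN → 0.75 × 2652 = 1990 kN.
Bearing (1.2 l_c t F_u ≤ 2.4 d t F_u): upper limit = 2.4·30·20·470 / 1000 = 676.8 kN.
  Edge l_c = 65 − 33/2 = 48.5 → r_n = 547.1 kN; interior l_c = 90 − 33 = 57 → r_n = 643 kN.
  R_n,bearing = 2·547.1 + 6·643 = 4952 kN → 0.75 × 4952 = 3710 kN.
Bolt shear governs: 1990 kN.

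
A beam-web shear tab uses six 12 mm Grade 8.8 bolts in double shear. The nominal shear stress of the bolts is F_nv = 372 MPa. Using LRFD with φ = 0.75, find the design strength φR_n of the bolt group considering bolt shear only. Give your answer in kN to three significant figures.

379 kN

A_b = π × 12² / 4 = 113.1 mm².
R_n = F_nv · A_b · n · n_s = 372 × 113.1 × 6 × 2 / 1000 = 504.9 kN.
Design strength φR_n = 0.75 × 504.9 = 379 kN.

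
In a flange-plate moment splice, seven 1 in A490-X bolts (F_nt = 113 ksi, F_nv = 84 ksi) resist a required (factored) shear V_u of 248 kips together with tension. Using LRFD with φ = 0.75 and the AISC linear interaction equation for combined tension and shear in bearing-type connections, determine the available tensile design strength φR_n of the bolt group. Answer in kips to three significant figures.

272 kips

A_b = π·1²/4 = 0.7854 in²; f_rv = 248 / (7 × 0.7854) = 45.11 ksi.
F'_nt = 1.3 F_nt − (F_nt / φF_nv) f_rv = 1.3·113 − (113/(0.75·84))·45.11 = 65.99 ksi, capped at F_nt → F'_nt = 65.99 ksi.
R_n = F'_nt · A_b · n = 65.99 × 0.7854 × 7 = 362.8 kips.
Design strength φR_n = 0.75 × 362.8 = 272 kips.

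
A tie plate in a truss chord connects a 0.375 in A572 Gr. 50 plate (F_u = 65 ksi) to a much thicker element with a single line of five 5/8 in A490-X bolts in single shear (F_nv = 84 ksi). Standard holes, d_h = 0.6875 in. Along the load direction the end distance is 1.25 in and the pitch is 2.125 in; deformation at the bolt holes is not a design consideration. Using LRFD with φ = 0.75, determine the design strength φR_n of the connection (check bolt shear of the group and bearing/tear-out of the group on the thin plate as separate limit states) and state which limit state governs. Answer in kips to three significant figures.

96.6 kips (bolt shear governs)

Bolt shear: A_b = π·0.625²/4 = 0.3068 in²; R_n = 84 × 0.3068 × 5 × 1 = 128.9 kips → 0.75 × 128.9 = 96.6 kips.
Bearing (1.5 l_c t F_u ≤ 3.0 d t F_u): upper limit = 3.0·0.625·0.375·65 = 45.7 kips.
  Edge l_c = 1.25 − 0.6875/2 = 0.9062 → r_n = 33.13 kips; interior l_c = 2.125 − 0.6875 = 1.438 → r_n = 45.7 kips.
  R_n,bearing = 1·33.13 + 4·45.7 = 215.9 kips → 0.75 × 215.9 = 162 kips.
Bolt shear governs: 96.6 kips.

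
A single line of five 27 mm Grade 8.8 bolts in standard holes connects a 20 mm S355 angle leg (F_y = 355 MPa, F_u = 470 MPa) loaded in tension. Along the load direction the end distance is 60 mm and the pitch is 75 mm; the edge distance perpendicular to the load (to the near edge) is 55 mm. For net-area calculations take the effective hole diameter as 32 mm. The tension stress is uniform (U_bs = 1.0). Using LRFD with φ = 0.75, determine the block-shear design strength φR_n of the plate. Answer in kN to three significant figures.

Shear plane L_v = 60 + 4·75 = 360 mm; A_gv = 360 × 20 = 7200 mm².
A_nv = (360 − 4.5·32) × 20 = 4320 mm².
A_nt = (55 − 0.5·32) × 20 = 780 mm².
0.6 F_u A_nv = 1218 kN; 0.6 F_y A_gv = 1534 kN → shear rupture governs the shear term.
R_n = 1218 + 1.0 × 470 × 780 / 1000 = 1585 kN.
Design strength φR_n = 0.75 × 1585 = 1190 kN.

1190 kN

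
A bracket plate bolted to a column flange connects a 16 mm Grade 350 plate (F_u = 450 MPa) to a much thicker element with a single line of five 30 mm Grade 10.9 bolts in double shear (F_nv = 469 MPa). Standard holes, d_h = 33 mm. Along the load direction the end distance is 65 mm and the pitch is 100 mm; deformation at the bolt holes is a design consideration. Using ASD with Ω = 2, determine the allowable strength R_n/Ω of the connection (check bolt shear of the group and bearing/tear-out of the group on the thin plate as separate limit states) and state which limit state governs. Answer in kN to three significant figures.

1250 kN (bearing governs)

Bolt shear: A_b = π·30²/4 = 706.9 mm²; R_n = 469 × 706.9 × 5 × 2 / 1000 = 3315 kN → 3315 / 2 = 1660 kN.
Bearing (1.2 l_c t F_u ≤ 2.4 d t F_u): upper limit = 2.4·30·16·450 / 1000 = 518.4 kN.
  Edge l_c = 65 − 33/2 = 48.5 → r_n = 419 kN; interior l_c = 100 − 33 = 67 → r_n = 518.4 kN.
  R_n,bearing = 1·419 + 4·518.4 = 2493 kN → 2493 / 2 = 1250 kN.
Bearing governs: 1250 kN.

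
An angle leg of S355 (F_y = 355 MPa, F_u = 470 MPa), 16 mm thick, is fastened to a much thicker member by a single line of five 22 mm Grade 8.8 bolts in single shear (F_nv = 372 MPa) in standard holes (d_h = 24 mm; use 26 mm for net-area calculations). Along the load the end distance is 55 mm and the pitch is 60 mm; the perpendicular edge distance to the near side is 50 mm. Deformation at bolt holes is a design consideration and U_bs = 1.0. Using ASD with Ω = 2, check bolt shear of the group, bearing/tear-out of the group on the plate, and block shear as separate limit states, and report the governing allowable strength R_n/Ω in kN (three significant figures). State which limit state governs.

354 kN (bolt shear governs)

Bolt shear: A_b = π·22²/4 = 380.1 mm²; R_n = 372 × 380.1 × 5 × 1 / 1000 = 707 kN → 707 / 2 = 354 kN.
Bearing: edge l_c = 43, r_n = 388 kN; interior l_c = 36, r_n = 324.9 kN; R_n = 388 + 4·324.9 = 1687 kN → 844 kN.
Block shear: A_gv = 4720, A_nv = 2848, A_nt = 592 mm²; R_n = min(0.6F_uA_nv, 0.6F_yA_gv) + U_bs·F_u·A_nt = 1081 kN → 541 kN.
Bolt shear governs: 354 kN.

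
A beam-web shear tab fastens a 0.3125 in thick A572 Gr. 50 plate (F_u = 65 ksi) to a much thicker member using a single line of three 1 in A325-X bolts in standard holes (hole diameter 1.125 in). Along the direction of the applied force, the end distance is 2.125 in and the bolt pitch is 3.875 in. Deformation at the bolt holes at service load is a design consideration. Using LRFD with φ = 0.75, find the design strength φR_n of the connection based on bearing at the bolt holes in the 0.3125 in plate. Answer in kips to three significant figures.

Per bolt r_n = 1.2 l_c t F_u ≤ 2.4 d t F_u; upper limit = 2.4 × 1 × 0.3125 × 65 = 48.75 kips.
Edge bolt: l_c = 2.125 − 1.125/2 = 1.562 in → 1.2 × 1.562 × 0.3125 × 65 = 38.09 → r_n = 38.09 kips.
Interior bolts: l_c = 3.875 − 1.125 = 2.75 in → 1.2 × 2.75 × 0.3125 × 65 = 67.03 → r_n = 48.75 kips.
R_n = 1 × 38.09 + 2 × 48.75 = 135.6 kips.
Design strength φR_n = 0.75 × 135.6 = 102 kips.

102 kips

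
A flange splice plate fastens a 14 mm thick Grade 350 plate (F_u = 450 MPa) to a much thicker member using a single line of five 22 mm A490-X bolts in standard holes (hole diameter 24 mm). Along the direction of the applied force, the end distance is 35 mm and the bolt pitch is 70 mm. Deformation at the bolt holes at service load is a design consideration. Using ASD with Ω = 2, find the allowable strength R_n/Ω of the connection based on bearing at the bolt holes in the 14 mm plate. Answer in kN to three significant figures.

Per bolt r_n = 1.2 l_c t F_u ≤ 2.4 d t F_u; upper limit = 2.4 × 22 × 14 × 450 / 1000 = 332.6 kN.
Edge bolt: l_c = 35 − 24/2 = 23 mm → 1.2 × 23 × 14 × 450 / 1000 = 173.9 → r_n = 173.9 kN.
Interior bolts: l_c = 70 − 24 = 46 mm → 1.2 × 46 × 14 × 450 / 1000 = 347.8 → r_n = 332.6 kN.
R_n = 1 × 173.9 + 4 × 332.6 = 1504 kN.
Allowable strength R_n/Ω = 1504 / 2 = 752 kN.

752 kN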